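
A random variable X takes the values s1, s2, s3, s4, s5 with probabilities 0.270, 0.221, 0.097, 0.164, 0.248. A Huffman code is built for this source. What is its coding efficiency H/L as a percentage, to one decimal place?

Entropy H = −Σ p log₂ p ≈ 2.2444 bits.
Huffman merges: 97/1000+41/250→261/1000; 221/1000+31/125→469/1000; 261/1000+27/100→531/1000; 469/1000+531/1000→1. L = 2261/1000 ≈ 2.2610.
Efficiency = H/L = 2.2444/2.2610 = 99.3%.

99.3%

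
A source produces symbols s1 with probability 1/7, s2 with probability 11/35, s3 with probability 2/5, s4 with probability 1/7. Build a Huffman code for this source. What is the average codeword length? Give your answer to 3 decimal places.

Repeatedly combine the two least-probable nodes; the expected code length is the sum of the merged weights.
merge 1/7 + 1/7 → 2/7
merge 2/7 + 11/35 → 3/5
merge 2/5 + 3/5 → 1
L = 2/7 + 3/5 + 1 = 66/35 ≈ 1.886 bits/symbol.

1.886 bits/symbol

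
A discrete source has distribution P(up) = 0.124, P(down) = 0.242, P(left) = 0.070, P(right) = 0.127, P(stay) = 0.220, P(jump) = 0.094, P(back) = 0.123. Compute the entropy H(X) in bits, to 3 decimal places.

2.689 bits

H = −Σ pᵢ log₂ pᵢ.
−0.124·log₂(0.124) = 0.3734
−0.242·log₂(0.242) = 0.4954
−0.070·log₂(0.070) = 0.2686
−0.127·log₂(0.127) = 0.3781
−0.220·log₂(0.220) = 0.4806
−0.094·log₂(0.094) = 0.3207
−0.123·log₂(0.123) = 0.3719
Sum ≈ 2.6885 → 2.689 bits.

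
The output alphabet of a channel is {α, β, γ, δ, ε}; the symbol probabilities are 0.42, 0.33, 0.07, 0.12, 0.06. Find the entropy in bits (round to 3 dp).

H = −Σ pᵢ log₂ pᵢ.
−0.42·log₂(0.42) = 0.5256
−0.33·log₂(0.33) = 0.5278
−0.07·log₂(0.07) = 0.2686
−0.12·log₂(0.12) = 0.3671
−0.06·log₂(0.06) = 0.2435
Sum ≈ 1.9326 → 1.933 bits.

1.933 bits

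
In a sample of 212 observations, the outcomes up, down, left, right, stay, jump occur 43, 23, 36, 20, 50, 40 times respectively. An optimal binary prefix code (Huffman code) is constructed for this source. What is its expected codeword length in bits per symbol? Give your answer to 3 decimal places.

Probabilities are the counts divided by 212.
Repeatedly combine the two least-probable nodes; the expected code length is the sum of the merged weights.
merge 5/53 + 23/212 → 43/212
merge 9/53 + 10/53 → 19/53
merge 43/212 + 43/212 → 43/106
merge 25/106 + 19/53 → 63/106
merge 43/106 + 63/106 → 1
L = 43/212 + 19/53 + 43/106 + 63/106 + 1 = 543/212 ≈ 2.561 bits/symbol.

2.561 bits/symbol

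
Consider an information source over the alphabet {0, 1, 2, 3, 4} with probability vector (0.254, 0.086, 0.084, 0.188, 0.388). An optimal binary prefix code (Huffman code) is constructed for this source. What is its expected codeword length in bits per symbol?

Repeatedly combine the two least-probable nodes; the expected code length is the sum of the merged weights.
merge 21/250 + 43/500 → 17/100
merge 17/100 + 47/250 → 179/500
merge 127/500 + 179/500 → 153/250
merge 97/250 + 153/250 → 1
L = 17/100 + 179/500 + 153/250 + 1 = 107/50 = 2.14 bits/symbol.

2.14 bits/symbol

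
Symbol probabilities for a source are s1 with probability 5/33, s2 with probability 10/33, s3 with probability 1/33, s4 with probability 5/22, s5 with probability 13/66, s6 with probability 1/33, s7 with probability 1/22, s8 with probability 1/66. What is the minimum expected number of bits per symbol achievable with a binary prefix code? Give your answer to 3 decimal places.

Repeatedly combine the two least-probable nodes; the expected code length is the sum of the merged weights.
merge 1/66 + 1/33 → 1/22
merge 1/33 + 1/22 → 5/66
merge 1/22 + 5/66 → 4/33
merge 4/33 + 5/33 → 3/11
merge 13/66 + 5/22 → 14/33
merge 3/11 + 10/33 → 19/33
merge 14/33 + 19/33 → 1
L = 1/22 + 5/66 + 4/33 + 3/11 + 14/33 + 19/33 + 1 = 83/33 ≈ 2.515 bits/symbol.

2.515 bits/symbol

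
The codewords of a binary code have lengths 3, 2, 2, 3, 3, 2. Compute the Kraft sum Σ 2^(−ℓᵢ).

1.125

With common denominator 2^3 = 8: Σ 2^(−ℓᵢ) = 1/8 + 2/8 + 2/8 + 1/8 + 1/8 + 2/8 = 9/8 = 1.125.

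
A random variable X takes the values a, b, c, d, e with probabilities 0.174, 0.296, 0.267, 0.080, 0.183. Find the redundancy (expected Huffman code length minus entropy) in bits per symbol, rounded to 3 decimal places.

Entropy H = −Σ p log₂ p ≈ 2.2074 bits.
Huffman merges: 2/25+87/500→127/500; 183/1000+127/500→437/1000; 267/1000+37/125→563/1000; 437/1000+563/1000→1. L = 1127/500 ≈ 2.2540.
L − H = 2.2540 − 2.2074 = 0.047 bits.

0.047 bits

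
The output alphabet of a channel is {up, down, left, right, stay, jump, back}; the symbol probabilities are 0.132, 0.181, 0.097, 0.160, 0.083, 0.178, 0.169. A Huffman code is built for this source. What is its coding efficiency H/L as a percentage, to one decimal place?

97.8%

Entropy H = −Σ p log₂ p ≈ 2.7562 bits.
Huffman merges: 83/1000+97/1000→9/50; 33/250+4/25→73/250; 169/1000+89/500→347/1000; 9/50+181/1000→361/1000; 73/250+347/1000→639/1000; 361/1000+639/1000→1. L = 2819/1000 ≈ 2.8190.
Efficiency = H/L = 2.7562/2.8190 = 97.8%.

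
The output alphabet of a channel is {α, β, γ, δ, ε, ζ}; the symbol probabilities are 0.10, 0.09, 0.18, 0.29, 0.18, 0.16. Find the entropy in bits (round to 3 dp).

2.476 bits

H = −Σ pᵢ log₂ pᵢ.
−0.10·log₂(0.10) = 0.3322
−0.09·log₂(0.09) = 0.3127
−0.18·log₂(0.18) = 0.4453
−0.29·log₂(0.29) = 0.5179
−0.18·log₂(0.18) = 0.4453
−0.16·log₂(0.16) = 0.4230
Sum ≈ 2.4764 → 2.476 bits.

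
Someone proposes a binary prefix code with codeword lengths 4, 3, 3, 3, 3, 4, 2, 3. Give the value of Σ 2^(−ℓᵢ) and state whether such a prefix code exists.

With common denominator 2^4 = 16: Σ 2^(−ℓᵢ) = 1/16 + 2/16 + 2/16 + 2/16 + 2/16 + 1/16 + 4/16 + 2/16 = 16/16 = 1.
Kraft's inequality requires Σ ≤ 1; here Σ = 1 ≤ 1, so such a prefix code exists.

1; yes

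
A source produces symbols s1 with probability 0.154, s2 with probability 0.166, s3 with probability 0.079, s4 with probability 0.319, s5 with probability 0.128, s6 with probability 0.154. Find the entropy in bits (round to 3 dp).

H = −Σ pᵢ log₂ pᵢ.
−0.154·log₂(0.154) = 0.4156
−0.166·log₂(0.166) = 0.4301
−0.079·log₂(0.079) = 0.2893
−0.319·log₂(0.319) = 0.5258
−0.128·log₂(0.128) = 0.3796
−0.154·log₂(0.154) = 0.4156
Sum ≈ 2.4561 → 2.456 bits.

2.456 bits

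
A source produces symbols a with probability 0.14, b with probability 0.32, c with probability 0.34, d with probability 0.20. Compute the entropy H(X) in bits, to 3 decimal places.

1.917 bits

H = −Σ pᵢ log₂ pᵢ.
−0.14·log₂(0.14) = 0.3971
−0.32·log₂(0.32) = 0.5260
−0.34·log₂(0.34) = 0.5292
−0.20·log₂(0.20) = 0.4644
Sum ≈ 1.9167 → 1.917 bits.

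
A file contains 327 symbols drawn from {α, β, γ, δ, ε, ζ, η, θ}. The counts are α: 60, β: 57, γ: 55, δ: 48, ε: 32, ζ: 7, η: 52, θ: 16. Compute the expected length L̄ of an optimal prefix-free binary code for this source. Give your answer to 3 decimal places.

Probabilities are the counts divided by 327.
Repeatedly combine the two least-probable nodes; the expected code length is the sum of the merged weights.
merge 7/327 + 16/327 → 23/327
merge 23/327 + 32/327 → 55/327
merge 16/109 + 52/327 → 100/327
merge 55/327 + 55/327 → 110/327
merge 19/109 + 20/109 → 39/109
merge 100/327 + 110/327 → 70/109
merge 39/109 + 70/109 → 1
L = 23/327 + 55/327 + 100/327 + 110/327 + 39/109 + 70/109 + 1 = 314/109 ≈ 2.881 bits/symbol.

2.881 bits/symbol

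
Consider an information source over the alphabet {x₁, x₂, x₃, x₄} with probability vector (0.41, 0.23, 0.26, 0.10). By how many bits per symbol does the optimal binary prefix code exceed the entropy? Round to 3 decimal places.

0.067 bits

Entropy H = −Σ p log₂ p ≈ 1.8525 bits.
Huffman merges: 1/10+23/100→33/100; 13/50+33/100→59/100; 41/100+59/100→1. L = 48/25 ≈ 1.9200.
L − H = 1.9200 − 1.8525 = 0.067 bits.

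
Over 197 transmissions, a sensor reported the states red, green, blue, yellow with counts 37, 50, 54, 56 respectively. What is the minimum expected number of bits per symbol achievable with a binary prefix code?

Probabilities are the counts divided by 197.
Repeatedly combine the two least-probable nodes; the expected code length is the sum of the merged weights.
merge 37/197 + 50/197 → 87/197
merge 54/197 + 56/197 → 110/197
merge 87/197 + 110/197 → 1
L = 87/197 + 110/197 + 1 = 2 bits/symbol.

2 bits/symbol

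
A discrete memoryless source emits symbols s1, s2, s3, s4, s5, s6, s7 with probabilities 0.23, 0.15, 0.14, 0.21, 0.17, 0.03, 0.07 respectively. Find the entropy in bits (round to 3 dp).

H = −Σ pᵢ log₂ pᵢ.
−0.23·log₂(0.23) = 0.4877
−0.15·log₂(0.15) = 0.4105
−0.14·log₂(0.14) = 0.3971
−0.21·log₂(0.21) = 0.4728
−0.17·log₂(0.17) = 0.4346
−0.03·log₂(0.03) = 0.1518
−0.07·log₂(0.07) = 0.2686
Sum ≈ 2.6231 → 2.623 bits.

2.623 bits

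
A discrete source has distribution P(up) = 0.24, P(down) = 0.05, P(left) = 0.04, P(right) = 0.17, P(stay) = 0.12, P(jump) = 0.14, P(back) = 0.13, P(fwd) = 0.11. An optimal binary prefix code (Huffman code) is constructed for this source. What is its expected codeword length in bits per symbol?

2.85 bits/symbol

Repeatedly combine the two least-probable nodes; the expected code length is the sum of the merged weights.
merge 1/25 + 1/20 → 9/100
merge 9/100 + 11/100 → 1/5
merge 3/25 + 13/100 → 1/4
merge 7/50 + 17/100 → 31/100
merge 1/5 + 6/25 → 11/25
merge 1/4 + 31/100 → 14/25
merge 11/25 + 14/25 → 1
L = 9/100 + 1/5 + 1/4 + 31/100 + 11/25 + 14/25 + 1 = 57/20 = 2.85 bits/symbol.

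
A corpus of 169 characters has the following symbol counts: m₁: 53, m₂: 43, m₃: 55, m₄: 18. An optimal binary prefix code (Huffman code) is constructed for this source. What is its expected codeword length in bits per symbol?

2 bits/symbol

Probabilities are the counts divided by 169.
Repeatedly combine the two least-probable nodes; the expected code length is the sum of the merged weights.
merge 18/169 + 43/169 → 61/169
merge 53/169 + 55/169 → 108/169
merge 61/169 + 108/169 → 1
L = 61/169 + 108/169 + 1 = 2 bits/symbol.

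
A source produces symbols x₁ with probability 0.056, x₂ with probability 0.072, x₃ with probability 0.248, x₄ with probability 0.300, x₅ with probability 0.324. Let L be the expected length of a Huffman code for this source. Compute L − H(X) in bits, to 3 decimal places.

0.075 bits

Entropy H = −Σ p log₂ p ≈ 2.0529 bits.
Huffman merges: 7/125+9/125→16/125; 16/125+31/125→47/125; 3/10+81/250→78/125; 47/125+78/125→1. L = 266/125 ≈ 2.1280.
L − H = 2.1280 − 2.0529 = 0.075 bits.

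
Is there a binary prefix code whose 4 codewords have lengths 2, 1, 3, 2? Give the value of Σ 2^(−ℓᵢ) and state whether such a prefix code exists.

With common denominator 2^3 = 8: Σ 2^(−ℓᵢ) = 2/8 + 4/8 + 1/8 + 2/8 = 9/8 = 1.125.
Kraft's inequality requires Σ ≤ 1; here Σ = 1.125 > 1, so no such prefix code exists.

1.125; no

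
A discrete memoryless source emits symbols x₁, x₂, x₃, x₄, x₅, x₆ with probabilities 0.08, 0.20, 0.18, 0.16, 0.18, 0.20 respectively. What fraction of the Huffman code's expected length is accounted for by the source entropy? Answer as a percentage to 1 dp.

97.5%

Entropy H = −Σ p log₂ p ≈ 2.5339 bits.
Huffman merges: 2/25+4/25→6/25; 9/50+9/50→9/25; 1/5+1/5→2/5; 6/25+9/25→3/5; 2/5+3/5→1. L = 13/5 ≈ 2.6000.
Efficiency = H/L = 2.5339/2.6000 = 97.5%.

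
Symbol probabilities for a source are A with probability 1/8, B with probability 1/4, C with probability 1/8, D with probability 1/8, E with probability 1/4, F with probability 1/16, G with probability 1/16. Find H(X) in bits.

2.625 bits

Each probability is a power of 1/2, so log₂(1/p) is an integer.
H = Σ p·log₂(1/p) = 1/8·3 + 1/4·2 + 1/8·3 + 1/8·3 + 1/4·2 + 1/16·4 + 1/16·4 = 2.625 bits.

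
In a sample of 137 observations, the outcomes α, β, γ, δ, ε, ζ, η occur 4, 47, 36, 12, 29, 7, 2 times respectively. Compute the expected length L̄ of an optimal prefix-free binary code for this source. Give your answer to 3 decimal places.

2.321 bits/symbol

Probabilities are the counts divided by 137.
Repeatedly combine the two least-probable nodes; the expected code length is the sum of the merged weights.
merge 2/137 + 4/137 → 6/137
merge 6/137 + 7/137 → 13/137
merge 12/137 + 13/137 → 25/137
merge 25/137 + 29/137 → 54/137
merge 36/137 + 47/137 → 83/137
merge 54/137 + 83/137 → 1
L = 6/137 + 13/137 + 25/137 + 54/137 + 83/137 + 1 = 318/137 ≈ 2.321 bits/symbol.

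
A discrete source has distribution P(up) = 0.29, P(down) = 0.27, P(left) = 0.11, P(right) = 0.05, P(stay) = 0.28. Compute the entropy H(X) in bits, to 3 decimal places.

H = −Σ pᵢ log₂ pᵢ.
−0.29·log₂(0.29) = 0.5179
−0.27·log₂(0.27) = 0.5100
−0.11·log₂(0.11) = 0.3503
−0.05·log₂(0.05) = 0.2161
−0.28·log₂(0.28) = 0.5142
Sum ≈ 2.1085 → 2.109 bits.

2.109 bits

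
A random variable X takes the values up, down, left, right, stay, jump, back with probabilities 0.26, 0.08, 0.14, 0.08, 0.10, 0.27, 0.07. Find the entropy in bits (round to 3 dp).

H = −Σ pᵢ log₂ pᵢ.
−0.26·log₂(0.26) = 0.5053
−0.08·log₂(0.08) = 0.2915
−0.14·log₂(0.14) = 0.3971
−0.08·log₂(0.08) = 0.2915
−0.10·log₂(0.10) = 0.3322
−0.27·log₂(0.27) = 0.5100
−0.07·log₂(0.07) = 0.2686
Sum ≈ 2.5962 → 2.596 bits.

2.596 bits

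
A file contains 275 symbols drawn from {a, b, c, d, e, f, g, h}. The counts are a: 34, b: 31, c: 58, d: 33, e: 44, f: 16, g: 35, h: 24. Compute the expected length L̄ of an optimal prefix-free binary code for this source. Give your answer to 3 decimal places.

2.935 bits/symbol

Probabilities are the counts divided by 275.
Repeatedly combine the two least-probable nodes; the expected code length is the sum of the merged weights.
merge 16/275 + 24/275 → 8/55
merge 31/275 + 3/25 → 64/275
merge 34/275 + 7/55 → 69/275
merge 8/55 + 4/25 → 84/275
merge 58/275 + 64/275 → 122/275
merge 69/275 + 84/275 → 153/275
merge 122/275 + 153/275 → 1
L = 8/55 + 64/275 + 69/275 + 84/275 + 122/275 + 153/275 + 1 = 807/275 ≈ 2.935 bits/symbol.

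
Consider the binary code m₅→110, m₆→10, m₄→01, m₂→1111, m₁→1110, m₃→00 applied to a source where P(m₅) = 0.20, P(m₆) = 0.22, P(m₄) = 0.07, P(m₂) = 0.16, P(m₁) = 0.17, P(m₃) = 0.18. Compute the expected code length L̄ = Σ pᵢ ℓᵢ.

L̄ = Σ pᵢ·ℓᵢ = 0.20·3 + 0.22·2 + 0.07·2 + 0.16·4 + 0.17·4 + 0.18·2 = 2.86 bits/symbol.

2.86 bits/symbol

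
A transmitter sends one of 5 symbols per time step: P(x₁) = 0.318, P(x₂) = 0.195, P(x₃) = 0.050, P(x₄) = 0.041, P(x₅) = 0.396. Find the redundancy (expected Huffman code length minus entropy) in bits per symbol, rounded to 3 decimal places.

0.061 bits

Entropy H = −Σ p log₂ p ≈ 1.9198 bits.
Huffman merges: 41/1000+1/20→91/1000; 91/1000+39/200→143/500; 143/500+159/500→151/250; 99/250+151/250→1. L = 1981/1000 ≈ 1.9810.
L − H = 1.9810 − 1.9198 = 0.061 bits.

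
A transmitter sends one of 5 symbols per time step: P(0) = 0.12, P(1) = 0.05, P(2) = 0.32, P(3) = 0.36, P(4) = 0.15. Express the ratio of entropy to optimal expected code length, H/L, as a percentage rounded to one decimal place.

96.3%

Entropy H = −Σ p log₂ p ≈ 2.0504 bits.
Huffman merges: 1/20+3/25→17/100; 3/20+17/100→8/25; 8/25+8/25→16/25; 9/25+16/25→1. L = 213/100 ≈ 2.1300.
Efficiency = H/L = 2.0504/2.1300 = 96.3%.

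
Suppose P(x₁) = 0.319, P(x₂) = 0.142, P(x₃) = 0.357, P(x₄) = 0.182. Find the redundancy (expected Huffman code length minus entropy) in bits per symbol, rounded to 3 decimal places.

0.063 bits

Entropy H = −Σ p log₂ p ≈ 1.9036 bits.
Huffman merges: 71/500+91/500→81/250; 319/1000+81/250→643/1000; 357/1000+643/1000→1. L = 1967/1000 ≈ 1.9670.
L − H = 1.9670 − 1.9036 = 0.063 bits.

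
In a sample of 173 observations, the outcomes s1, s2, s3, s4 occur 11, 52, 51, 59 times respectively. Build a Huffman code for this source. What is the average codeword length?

Probabilities are the counts divided by 173.
Repeatedly combine the two least-probable nodes; the expected code length is the sum of the merged weights.
merge 11/173 + 51/173 → 62/173
merge 52/173 + 59/173 → 111/173
merge 62/173 + 111/173 → 1
L = 62/173 + 111/173 + 1 = 2 bits/symbol.

2 bits/symbol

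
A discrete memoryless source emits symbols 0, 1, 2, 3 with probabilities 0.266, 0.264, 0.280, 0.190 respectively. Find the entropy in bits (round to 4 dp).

H = −Σ pᵢ log₂ pᵢ.
−0.266·log₂(0.266) = 0.5082
−0.264·log₂(0.264) = 0.5072
−0.280·log₂(0.280) = 0.5142
−0.190·log₂(0.190) = 0.4552
Sum ≈ 1.9849 → 1.9849 bits.

1.9849 bits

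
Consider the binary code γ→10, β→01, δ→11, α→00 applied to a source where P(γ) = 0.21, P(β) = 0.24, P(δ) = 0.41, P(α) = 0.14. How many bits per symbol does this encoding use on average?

L̄ = Σ pᵢ·ℓᵢ = 0.21·2 + 0.24·2 + 0.41·2 + 0.14·2 = 2 bits/symbol.

2 bits/symbol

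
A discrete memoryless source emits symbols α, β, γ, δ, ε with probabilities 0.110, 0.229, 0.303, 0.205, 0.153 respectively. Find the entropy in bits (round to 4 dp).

2.2423 bits

H = −Σ pᵢ log₂ pᵢ.
−0.110·log₂(0.110) = 0.3503
−0.229·log₂(0.229) = 0.4870
−0.303·log₂(0.303) = 0.5220
−0.205·log₂(0.205) = 0.4687
−0.153·log₂(0.153) = 0.4144
Sum ≈ 2.2423 → 2.2423 bits.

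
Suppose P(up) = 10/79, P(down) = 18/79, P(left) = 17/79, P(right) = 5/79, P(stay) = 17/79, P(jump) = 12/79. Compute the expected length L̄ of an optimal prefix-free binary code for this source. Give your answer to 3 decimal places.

Repeatedly combine the two least-probable nodes; the expected code length is the sum of the merged weights.
merge 5/79 + 10/79 → 15/79
merge 12/79 + 15/79 → 27/79
merge 17/79 + 17/79 → 34/79
merge 18/79 + 27/79 → 45/79
merge 34/79 + 45/79 → 1
L = 15/79 + 27/79 + 34/79 + 45/79 + 1 = 200/79 ≈ 2.532 bits/symbol.

2.532 bits/symbol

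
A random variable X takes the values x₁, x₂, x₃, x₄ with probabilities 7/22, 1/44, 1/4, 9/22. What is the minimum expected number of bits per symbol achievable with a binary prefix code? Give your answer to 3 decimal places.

1.864 bits/symbol

Repeatedly combine the two least-probable nodes; the expected code length is the sum of the merged weights.
merge 1/44 + 1/4 → 3/11
merge 3/11 + 7/22 → 13/22
merge 9/22 + 13/22 → 1
L = 3/11 + 13/22 + 1 = 41/22 ≈ 1.864 bits/symbol.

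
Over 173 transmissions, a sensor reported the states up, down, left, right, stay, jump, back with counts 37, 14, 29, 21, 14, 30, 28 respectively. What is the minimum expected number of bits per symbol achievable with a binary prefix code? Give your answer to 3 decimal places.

2.775 bits/symbol

Probabilities are the counts divided by 173.
Repeatedly combine the two least-probable nodes; the expected code length is the sum of the merged weights.
merge 14/173 + 14/173 → 28/173
merge 21/173 + 28/173 → 49/173
merge 28/173 + 29/173 → 57/173
merge 30/173 + 37/173 → 67/173
merge 49/173 + 57/173 → 106/173
merge 67/173 + 106/173 → 1
L = 28/173 + 49/173 + 57/173 + 67/173 + 106/173 + 1 = 480/173 ≈ 2.775 bits/symbol.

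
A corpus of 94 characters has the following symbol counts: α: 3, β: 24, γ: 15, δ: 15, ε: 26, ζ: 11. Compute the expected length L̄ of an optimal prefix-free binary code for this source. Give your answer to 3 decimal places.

Probabilities are the counts divided by 94.
Repeatedly combine the two least-probable nodes; the expected code length is the sum of the merged weights.
merge 3/94 + 11/94 → 7/47
merge 7/47 + 15/94 → 29/94
merge 15/94 + 12/47 → 39/94
merge 13/47 + 29/94 → 55/94
merge 39/94 + 55/94 → 1
L = 7/47 + 29/94 + 39/94 + 55/94 + 1 = 231/94 ≈ 2.457 bits/symbol.

2.457 bits/symbol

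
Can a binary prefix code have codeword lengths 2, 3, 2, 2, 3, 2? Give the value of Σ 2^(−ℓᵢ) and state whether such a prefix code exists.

With common denominator 2^3 = 8: Σ 2^(−ℓᵢ) = 2/8 + 1/8 + 2/8 + 2/8 + 1/8 + 2/8 = 10/8 = 1.25.
Kraft's inequality requires Σ ≤ 1; here Σ = 1.25 > 1, so no such prefix code exists.

1.25; no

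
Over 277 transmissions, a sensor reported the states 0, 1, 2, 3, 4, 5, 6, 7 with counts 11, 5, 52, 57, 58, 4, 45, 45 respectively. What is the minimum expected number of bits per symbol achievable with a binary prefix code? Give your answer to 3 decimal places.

Probabilities are the counts divided by 277.
Repeatedly combine the two least-probable nodes; the expected code length is the sum of the merged weights.
merge 4/277 + 5/277 → 9/277
merge 9/277 + 11/277 → 20/277
merge 20/277 + 45/277 → 65/277
merge 45/277 + 52/277 → 97/277
merge 57/277 + 58/277 → 115/277
merge 65/277 + 97/277 → 162/277
merge 115/277 + 162/277 → 1
L = 9/277 + 20/277 + 65/277 + 97/277 + 115/277 + 162/277 + 1 = 745/277 ≈ 2.690 bits/symbol.

2.690 bits/symbol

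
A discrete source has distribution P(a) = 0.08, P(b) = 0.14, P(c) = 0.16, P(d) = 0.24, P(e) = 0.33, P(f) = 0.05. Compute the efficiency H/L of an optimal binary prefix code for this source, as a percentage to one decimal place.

97.9%

Entropy H = −Σ p log₂ p ≈ 2.3497 bits.
Huffman merges: 1/20+2/25→13/100; 13/100+7/50→27/100; 4/25+6/25→2/5; 27/100+33/100→3/5; 2/5+3/5→1. L = 12/5 ≈ 2.4000.
Efficiency = H/L = 2.3497/2.4000 = 97.9%.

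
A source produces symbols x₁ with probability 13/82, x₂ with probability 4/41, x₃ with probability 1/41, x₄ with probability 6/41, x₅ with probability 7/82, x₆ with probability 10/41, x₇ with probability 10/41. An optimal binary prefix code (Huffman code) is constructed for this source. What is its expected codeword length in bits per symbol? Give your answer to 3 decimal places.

Repeatedly combine the two least-probable nodes; the expected code length is the sum of the merged weights.
merge 1/41 + 7/82 → 9/82
merge 4/41 + 9/82 → 17/82
merge 6/41 + 13/82 → 25/82
merge 17/82 + 10/41 → 37/82
merge 10/41 + 25/82 → 45/82
merge 37/82 + 45/82 → 1
L = 9/82 + 17/82 + 25/82 + 37/82 + 45/82 + 1 = 215/82 ≈ 2.622 bits/symbol.

2.622 bits/symbol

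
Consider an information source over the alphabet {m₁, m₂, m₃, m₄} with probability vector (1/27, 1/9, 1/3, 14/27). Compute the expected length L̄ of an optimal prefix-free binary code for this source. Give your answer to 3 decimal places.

1.630 bits/symbol

Repeatedly combine the two least-probable nodes; the expected code length is the sum of the merged weights.
merge 1/27 + 1/9 → 4/27
merge 4/27 + 1/3 → 13/27
merge 13/27 + 14/27 → 1
L = 4/27 + 13/27 + 1 = 44/27 ≈ 1.630 bits/symbol.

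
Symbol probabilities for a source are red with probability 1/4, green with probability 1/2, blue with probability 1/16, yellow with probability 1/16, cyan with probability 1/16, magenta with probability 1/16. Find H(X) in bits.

2 bits

Each probability is a power of 1/2, so log₂(1/p) is an integer.
H = Σ p·log₂(1/p) = 1/4·2 + 1/2·1 + 1/16·4 + 1/16·4 + 1/16·4 + 1/16·4 = 2 bits.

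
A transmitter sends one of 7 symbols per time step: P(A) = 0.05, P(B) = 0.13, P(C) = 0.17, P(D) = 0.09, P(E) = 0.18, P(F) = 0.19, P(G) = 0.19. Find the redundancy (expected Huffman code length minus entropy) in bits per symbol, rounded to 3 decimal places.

0.058 bits

Entropy H = −Σ p log₂ p ≈ 2.7017 bits.
Huffman merges: 1/20+9/100→7/50; 13/100+7/50→27/100; 17/100+9/50→7/20; 19/100+19/100→19/50; 27/100+7/20→31/50; 19/50+31/50→1. L = 69/25 ≈ 2.7600.
L − H = 2.7600 − 2.7017 = 0.058 bits.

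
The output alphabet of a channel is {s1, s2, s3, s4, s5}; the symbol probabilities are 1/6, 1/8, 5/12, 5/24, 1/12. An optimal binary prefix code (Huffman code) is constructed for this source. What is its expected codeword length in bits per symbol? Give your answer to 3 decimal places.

Repeatedly combine the two least-probable nodes; the expected code length is the sum of the merged weights.
merge 1/12 + 1/8 → 5/24
merge 1/6 + 5/24 → 3/8
merge 5/24 + 3/8 → 7/12
merge 5/12 + 7/12 → 1
L = 5/24 + 3/8 + 7/12 + 1 = 13/6 ≈ 2.167 bits/symbol.

2.167 bits/symbol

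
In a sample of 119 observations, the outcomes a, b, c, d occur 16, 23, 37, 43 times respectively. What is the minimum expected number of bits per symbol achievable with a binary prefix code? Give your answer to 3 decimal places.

1.966 bits/symbol

Probabilities are the counts divided by 119.
Repeatedly combine the two least-probable nodes; the expected code length is the sum of the merged weights.
merge 16/119 + 23/119 → 39/119
merge 37/119 + 39/119 → 76/119
merge 43/119 + 76/119 → 1
L = 39/119 + 76/119 + 1 = 234/119 ≈ 1.966 bits/symbol.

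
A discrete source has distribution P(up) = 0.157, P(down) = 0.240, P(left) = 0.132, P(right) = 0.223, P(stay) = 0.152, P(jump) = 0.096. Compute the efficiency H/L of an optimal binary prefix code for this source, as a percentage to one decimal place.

99.3%

Entropy H = −Σ p log₂ p ≈ 2.5196 bits.
Huffman merges: 12/125+33/250→57/250; 19/125+157/1000→309/1000; 223/1000+57/250→451/1000; 6/25+309/1000→549/1000; 451/1000+549/1000→1. L = 2537/1000 ≈ 2.5370.
Efficiency = H/L = 2.5196/2.5370 = 99.3%.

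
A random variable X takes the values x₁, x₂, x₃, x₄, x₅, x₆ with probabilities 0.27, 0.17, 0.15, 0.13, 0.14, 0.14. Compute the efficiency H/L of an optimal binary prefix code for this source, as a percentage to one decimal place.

98.9%

Entropy H = −Σ p log₂ p ≈ 2.5320 bits.
Huffman merges: 13/100+7/50→27/100; 7/50+3/20→29/100; 17/100+27/100→11/25; 27/100+29/100→14/25; 11/25+14/25→1. L = 64/25 ≈ 2.5600.
Efficiency = H/L = 2.5320/2.5600 = 98.9%.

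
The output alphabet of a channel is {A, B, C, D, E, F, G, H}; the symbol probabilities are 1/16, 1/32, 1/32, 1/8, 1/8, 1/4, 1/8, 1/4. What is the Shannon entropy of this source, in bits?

Each probability is a power of 1/2, so log₂(1/p) is an integer.
H = Σ p·log₂(1/p) = 1/16·4 + 1/32·5 + 1/32·5 + 1/8·3 + 1/8·3 + 1/4·2 + 1/8·3 + 1/4·2 = 2.6875 bits.

2.6875 bits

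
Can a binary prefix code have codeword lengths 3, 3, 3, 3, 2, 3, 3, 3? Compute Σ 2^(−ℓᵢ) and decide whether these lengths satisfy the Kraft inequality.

1.125; no

With common denominator 2^3 = 8: Σ 2^(−ℓᵢ) = 1/8 + 1/8 + 1/8 + 1/8 + 2/8 + 1/8 + 1/8 + 1/8 = 9/8 = 1.125.
Kraft's inequality requires Σ ≤ 1; here Σ = 1.125 > 1, so no such prefix code exists.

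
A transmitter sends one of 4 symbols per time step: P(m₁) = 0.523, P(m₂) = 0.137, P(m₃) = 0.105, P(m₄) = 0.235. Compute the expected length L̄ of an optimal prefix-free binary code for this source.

1.719 bits/symbol

Repeatedly combine the two least-probable nodes; the expected code length is the sum of the merged weights.
merge 21/200 + 137/1000 → 121/500
merge 47/200 + 121/500 → 477/1000
merge 477/1000 + 523/1000 → 1
L = 121/500 + 477/1000 + 1 = 1719/1000 = 1.719 bits/symbol.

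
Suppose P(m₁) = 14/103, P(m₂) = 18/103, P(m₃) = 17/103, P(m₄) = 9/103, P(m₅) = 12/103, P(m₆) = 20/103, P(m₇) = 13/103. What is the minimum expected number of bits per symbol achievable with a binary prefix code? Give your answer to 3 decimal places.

2.806 bits/symbol

Repeatedly combine the two least-probable nodes; the expected code length is the sum of the merged weights.
merge 9/103 + 12/103 → 21/103
merge 13/103 + 14/103 → 27/103
merge 17/103 + 18/103 → 35/103
merge 20/103 + 21/103 → 41/103
merge 27/103 + 35/103 → 62/103
merge 41/103 + 62/103 → 1
L = 21/103 + 27/103 + 35/103 + 41/103 + 62/103 + 1 = 289/103 ≈ 2.806 bits/symbol.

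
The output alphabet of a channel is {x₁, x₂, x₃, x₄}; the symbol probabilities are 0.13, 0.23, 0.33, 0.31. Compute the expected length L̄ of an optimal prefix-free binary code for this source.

2 bits/symbol

Repeatedly combine the two least-probable nodes; the expected code length is the sum of the merged weights.
merge 13/100 + 23/100 → 9/25
merge 31/100 + 33/100 → 16/25
merge 9/25 + 16/25 → 1
L = 9/25 + 16/25 + 1 = 2 bits/symbol.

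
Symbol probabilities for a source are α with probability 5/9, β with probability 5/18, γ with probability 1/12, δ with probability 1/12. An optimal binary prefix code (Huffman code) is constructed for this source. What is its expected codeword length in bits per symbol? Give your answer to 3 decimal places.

Repeatedly combine the two least-probable nodes; the expected code length is the sum of the merged weights.
merge 1/12 + 1/12 → 1/6
merge 1/6 + 5/18 → 4/9
merge 4/9 + 5/9 → 1
L = 1/6 + 4/9 + 1 = 29/18 ≈ 1.611 bits/symbol.

1.611 bits/symbol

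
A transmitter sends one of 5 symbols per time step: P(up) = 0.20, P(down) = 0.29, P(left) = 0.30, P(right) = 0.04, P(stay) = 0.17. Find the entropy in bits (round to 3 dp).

2.124 bits

H = −Σ pᵢ log₂ pᵢ.
−0.20·log₂(0.20) = 0.4644
−0.29·log₂(0.29) = 0.5179
−0.30·log₂(0.30) = 0.5211
−0.04·log₂(0.04) = 0.1858
−0.17·log₂(0.17) = 0.4346
Sum ≈ 2.1237 → 2.124 bits.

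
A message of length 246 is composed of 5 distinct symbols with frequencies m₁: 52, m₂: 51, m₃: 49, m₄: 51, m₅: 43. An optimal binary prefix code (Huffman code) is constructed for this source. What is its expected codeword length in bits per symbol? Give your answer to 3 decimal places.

Probabilities are the counts divided by 246.
Repeatedly combine the two least-probable nodes; the expected code length is the sum of the merged weights.
merge 43/246 + 49/246 → 46/123
merge 17/82 + 17/82 → 17/41
merge 26/123 + 46/123 → 24/41
merge 17/41 + 24/41 → 1
L = 46/123 + 17/41 + 24/41 + 1 = 292/123 ≈ 2.374 bits/symbol.

2.374 bits/symbol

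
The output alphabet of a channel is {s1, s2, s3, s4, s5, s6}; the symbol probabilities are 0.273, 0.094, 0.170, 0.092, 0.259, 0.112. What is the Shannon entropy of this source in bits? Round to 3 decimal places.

H = −Σ pᵢ log₂ pᵢ.
−0.273·log₂(0.273) = 0.5113
−0.094·log₂(0.094) = 0.3207
−0.170·log₂(0.170) = 0.4346
−0.092·log₂(0.092) = 0.3167
−0.259·log₂(0.259) = 0.5048
−0.112·log₂(0.112) = 0.3537
Sum ≈ 2.4418 → 2.442 bits.

2.442 bits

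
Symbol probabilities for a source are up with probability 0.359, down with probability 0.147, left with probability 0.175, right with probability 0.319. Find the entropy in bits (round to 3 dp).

H = −Σ pᵢ log₂ pᵢ.
−0.359·log₂(0.359) = 0.5306
−0.147·log₂(0.147) = 0.4066
−0.175·log₂(0.175) = 0.4401
−0.319·log₂(0.319) = 0.5258
Sum ≈ 1.9031 → 1.903 bits.

1.903 bits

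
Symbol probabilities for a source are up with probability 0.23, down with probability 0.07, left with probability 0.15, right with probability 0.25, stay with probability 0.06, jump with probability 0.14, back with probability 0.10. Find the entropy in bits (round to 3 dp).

H = −Σ pᵢ log₂ pᵢ.
−0.23·log₂(0.23) = 0.4877
−0.07·log₂(0.07) = 0.2686
−0.15·log₂(0.15) = 0.4105
−0.25·log₂(0.25) = 0.5000
−0.06·log₂(0.06) = 0.2435
−0.14·log₂(0.14) = 0.3971
−0.10·log₂(0.10) = 0.3322
Sum ≈ 2.6396 → 2.640 bits.

2.640 bits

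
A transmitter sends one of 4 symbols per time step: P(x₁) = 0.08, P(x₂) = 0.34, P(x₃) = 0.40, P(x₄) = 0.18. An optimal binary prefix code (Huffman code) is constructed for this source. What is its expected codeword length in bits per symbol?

1.86 bits/symbol

Repeatedly combine the two least-probable nodes; the expected code length is the sum of the merged weights.
merge 2/25 + 9/50 → 13/50
merge 13/50 + 17/50 → 3/5
merge 2/5 + 3/5 → 1
L = 13/50 + 3/5 + 1 = 93/50 = 1.86 bits/symbol.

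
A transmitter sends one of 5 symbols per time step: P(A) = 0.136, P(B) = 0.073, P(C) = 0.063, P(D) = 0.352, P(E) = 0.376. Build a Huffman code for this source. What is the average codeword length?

Repeatedly combine the two least-probable nodes; the expected code length is the sum of the merged weights.
merge 63/1000 + 73/1000 → 17/125
merge 17/125 + 17/125 → 34/125
merge 34/125 + 44/125 → 78/125
merge 47/125 + 78/125 → 1
L = 17/125 + 34/125 + 78/125 + 1 = 254/125 = 2.032 bits/symbol.

2.032 bits/symbol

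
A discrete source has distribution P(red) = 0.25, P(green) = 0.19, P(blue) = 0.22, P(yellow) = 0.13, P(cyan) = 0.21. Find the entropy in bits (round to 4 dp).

2.2913 bits

H = −Σ pᵢ log₂ pᵢ.
−0.25·log₂(0.25) = 0.5000
−0.19·log₂(0.19) = 0.4552
−0.22·log₂(0.22) = 0.4806
−0.13·log₂(0.13) = 0.3826
−0.21·log₂(0.21) = 0.4728
Sum ≈ 2.2913 → 2.2913 bits.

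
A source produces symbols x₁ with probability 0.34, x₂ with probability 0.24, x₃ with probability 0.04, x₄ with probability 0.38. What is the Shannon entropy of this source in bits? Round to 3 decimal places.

1.740 bits

H = −Σ pᵢ log₂ pᵢ.
−0.34·log₂(0.34) = 0.5292
−0.24·log₂(0.24) = 0.4941
−0.04·log₂(0.04) = 0.1858
−0.38·log₂(0.38) = 0.5305
Sum ≈ 1.7395 → 1.740 bits.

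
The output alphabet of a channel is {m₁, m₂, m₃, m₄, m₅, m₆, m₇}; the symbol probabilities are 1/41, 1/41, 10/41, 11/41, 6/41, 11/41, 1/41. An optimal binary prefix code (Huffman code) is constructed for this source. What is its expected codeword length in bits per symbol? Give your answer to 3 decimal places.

Repeatedly combine the two least-probable nodes; the expected code length is the sum of the merged weights.
merge 1/41 + 1/41 → 2/41
merge 1/41 + 2/41 → 3/41
merge 3/41 + 6/41 → 9/41
merge 9/41 + 10/41 → 19/41
merge 11/41 + 11/41 → 22/41
merge 19/41 + 22/41 → 1
L = 2/41 + 3/41 + 9/41 + 19/41 + 22/41 + 1 = 96/41 ≈ 2.341 bits/symbol.

2.341 bits/symbol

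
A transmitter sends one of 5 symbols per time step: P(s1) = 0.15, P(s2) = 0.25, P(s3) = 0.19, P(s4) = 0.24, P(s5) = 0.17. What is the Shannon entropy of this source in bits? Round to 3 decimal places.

H = −Σ pᵢ log₂ pᵢ.
−0.15·log₂(0.15) = 0.4105
−0.25·log₂(0.25) = 0.5000
−0.19·log₂(0.19) = 0.4552
−0.24·log₂(0.24) = 0.4941
−0.17·log₂(0.17) = 0.4346
Sum ≈ 2.2945 → 2.294 bits.

2.294 bits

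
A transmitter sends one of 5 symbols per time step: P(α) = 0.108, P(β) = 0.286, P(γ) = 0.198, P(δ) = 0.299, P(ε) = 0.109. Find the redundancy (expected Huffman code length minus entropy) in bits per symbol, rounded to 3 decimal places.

0.022 bits

Entropy H = −Σ p log₂ p ≈ 2.1952 bits.
Huffman merges: 27/250+109/1000→217/1000; 99/500+217/1000→83/200; 143/500+299/1000→117/200; 83/200+117/200→1. L = 2217/1000 ≈ 2.2170.
L − H = 2.2170 − 2.1952 = 0.022 bits.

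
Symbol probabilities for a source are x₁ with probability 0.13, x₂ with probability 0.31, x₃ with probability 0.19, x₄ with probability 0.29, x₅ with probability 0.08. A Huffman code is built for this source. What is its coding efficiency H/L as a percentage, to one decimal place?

Entropy H = −Σ p log₂ p ≈ 2.1711 bits.
Huffman merges: 2/25+13/100→21/100; 19/100+21/100→2/5; 29/100+31/100→3/5; 2/5+3/5→1. L = 221/100 ≈ 2.2100.
Efficiency = H/L = 2.1711/2.2100 = 98.2%.

98.2%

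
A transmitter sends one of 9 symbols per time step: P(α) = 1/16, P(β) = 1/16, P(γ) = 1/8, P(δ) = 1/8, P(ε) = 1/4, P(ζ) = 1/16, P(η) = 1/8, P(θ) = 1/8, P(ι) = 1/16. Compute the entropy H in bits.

3 bits

Each probability is a power of 1/2, so log₂(1/p) is an integer.
H = Σ p·log₂(1/p) = 1/16·4 + 1/16·4 + 1/8·3 + 1/8·3 + 1/4·2 + 1/16·4 + 1/8·3 + 1/8·3 + 1/16·4 = 3 bits.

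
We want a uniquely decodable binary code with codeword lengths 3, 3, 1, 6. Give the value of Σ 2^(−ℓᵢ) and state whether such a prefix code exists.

0.765625; yes

With common denominator 2^6 = 64: Σ 2^(−ℓᵢ) = 8/64 + 8/64 + 32/64 + 1/64 = 49/64 = 0.765625.
Kraft's inequality requires Σ ≤ 1; here Σ = 0.765625 ≤ 1, so such a prefix code exists.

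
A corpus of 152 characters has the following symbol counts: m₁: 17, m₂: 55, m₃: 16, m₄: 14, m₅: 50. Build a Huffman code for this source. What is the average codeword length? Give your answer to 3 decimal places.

2.145 bits/symbol

Probabilities are the counts divided by 152.
Repeatedly combine the two least-probable nodes; the expected code length is the sum of the merged weights.
merge 7/76 + 2/19 → 15/76
merge 17/152 + 15/76 → 47/152
merge 47/152 + 25/76 → 97/152
merge 55/152 + 97/152 → 1
L = 15/76 + 47/152 + 97/152 + 1 = 163/76 ≈ 2.145 bits/symbol.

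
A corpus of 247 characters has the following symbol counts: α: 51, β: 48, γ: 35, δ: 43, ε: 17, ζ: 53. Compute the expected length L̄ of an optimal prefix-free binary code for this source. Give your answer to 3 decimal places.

Probabilities are the counts divided by 247.
Repeatedly combine the two least-probable nodes; the expected code length is the sum of the merged weights.
merge 17/247 + 35/247 → 4/19
merge 43/247 + 48/247 → 7/19
merge 51/247 + 4/19 → 103/247
merge 53/247 + 7/19 → 144/247
merge 103/247 + 144/247 → 1
L = 4/19 + 7/19 + 103/247 + 144/247 + 1 = 49/19 ≈ 2.579 bits/symbol.

2.579 bits/symbol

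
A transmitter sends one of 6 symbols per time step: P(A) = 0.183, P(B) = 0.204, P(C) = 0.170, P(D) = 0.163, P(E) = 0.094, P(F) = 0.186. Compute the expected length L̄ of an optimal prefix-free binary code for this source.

Repeatedly combine the two least-probable nodes; the expected code length is the sum of the merged weights.
merge 47/500 + 163/1000 → 257/1000
merge 17/100 + 183/1000 → 353/1000
merge 93/500 + 51/250 → 39/100
merge 257/1000 + 353/1000 → 61/100
merge 39/100 + 61/100 → 1
L = 257/1000 + 353/1000 + 39/100 + 61/100 + 1 = 261/100 = 2.61 bits/symbol.

2.61 bits/symbol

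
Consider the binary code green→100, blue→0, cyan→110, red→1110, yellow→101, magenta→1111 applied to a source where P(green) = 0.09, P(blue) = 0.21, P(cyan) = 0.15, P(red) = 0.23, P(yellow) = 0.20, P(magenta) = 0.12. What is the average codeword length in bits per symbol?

L̄ = Σ pᵢ·ℓᵢ = 0.09·3 + 0.21·1 + 0.15·3 + 0.23·4 + 0.20·3 + 0.12·4 = 2.93 bits/symbol.

2.93 bits/symbol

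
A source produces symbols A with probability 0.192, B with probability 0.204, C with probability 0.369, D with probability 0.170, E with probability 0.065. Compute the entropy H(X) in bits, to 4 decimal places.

H = −Σ pᵢ log₂ pᵢ.
−0.192·log₂(0.192) = 0.4571
−0.204·log₂(0.204) = 0.4678
−0.369·log₂(0.369) = 0.5307
−0.170·log₂(0.170) = 0.4346
−0.065·log₂(0.065) = 0.2563
Sum ≈ 2.1466 → 2.1466 bits.

2.1466 bits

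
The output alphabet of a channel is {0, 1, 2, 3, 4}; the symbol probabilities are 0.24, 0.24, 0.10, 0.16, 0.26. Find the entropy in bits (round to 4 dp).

H = −Σ pᵢ log₂ pᵢ.
−0.24·log₂(0.24) = 0.4941
−0.24·log₂(0.24) = 0.4941
−0.10·log₂(0.10) = 0.3322
−0.16·log₂(0.16) = 0.4230
−0.26·log₂(0.26) = 0.5053
Sum ≈ 2.2488 → 2.2488 bits.

2.2488 bits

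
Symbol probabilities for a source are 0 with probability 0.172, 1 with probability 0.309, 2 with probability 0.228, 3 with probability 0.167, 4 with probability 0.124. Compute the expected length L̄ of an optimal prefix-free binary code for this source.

2.291 bits/symbol

Repeatedly combine the two least-probable nodes; the expected code length is the sum of the merged weights.
merge 31/250 + 167/1000 → 291/1000
merge 43/250 + 57/250 → 2/5
merge 291/1000 + 309/1000 → 3/5
merge 2/5 + 3/5 → 1
L = 291/1000 + 2/5 + 3/5 + 1 = 2291/1000 = 2.291 bits/symbol.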